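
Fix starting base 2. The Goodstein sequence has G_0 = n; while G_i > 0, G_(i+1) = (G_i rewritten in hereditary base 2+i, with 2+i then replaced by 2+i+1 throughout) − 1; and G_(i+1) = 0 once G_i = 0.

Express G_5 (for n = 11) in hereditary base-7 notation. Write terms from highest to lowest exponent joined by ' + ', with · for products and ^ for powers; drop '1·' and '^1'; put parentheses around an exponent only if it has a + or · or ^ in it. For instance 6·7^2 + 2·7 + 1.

7^(7 + 1)

step 0: 11 = 2^(2 + 1) + 2 + 1; sub 3 for 2: 3^(3 + 1) + 3 + 1; = 85; G_1 = 85−1 = 84
step 1: 84 = 3^(3 + 1) + 3; sub 4 for 3: 4^(4 + 1) + 4; = 1028; G_2 = 1028−1 = 1027
step 2: 1027 = 4^(4 + 1) + 3; sub 5 for 4: 5^(5 + 1) + 3; = 15628; G_3 = 15628−1 = 15627
step 3: 15627 = 5^(5 + 1) + 2; sub 6 for 5: 6^(6 + 1) + 2; = 279938; G_4 = 279938−1 = 279937
step 4: 279937 = 6^(6 + 1) + 1; sub 7 for 6: 7^(7 + 1) + 1; = 5764802; G_5 = 5764802−1 = 5764801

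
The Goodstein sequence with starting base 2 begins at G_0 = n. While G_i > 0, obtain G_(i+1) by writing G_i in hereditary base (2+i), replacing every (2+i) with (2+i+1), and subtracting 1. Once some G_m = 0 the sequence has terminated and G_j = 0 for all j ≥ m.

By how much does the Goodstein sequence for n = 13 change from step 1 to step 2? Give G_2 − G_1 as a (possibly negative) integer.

1171

G_0 = 13. HB_2(13) = 2^(2 + 1) + 2^2 + 1. Bump = 109. G_1 = 108.
G_1 = 108. HB_3(108) = 3^(3 + 1) + 3^3. Bump = 1280. G_2 = 1279.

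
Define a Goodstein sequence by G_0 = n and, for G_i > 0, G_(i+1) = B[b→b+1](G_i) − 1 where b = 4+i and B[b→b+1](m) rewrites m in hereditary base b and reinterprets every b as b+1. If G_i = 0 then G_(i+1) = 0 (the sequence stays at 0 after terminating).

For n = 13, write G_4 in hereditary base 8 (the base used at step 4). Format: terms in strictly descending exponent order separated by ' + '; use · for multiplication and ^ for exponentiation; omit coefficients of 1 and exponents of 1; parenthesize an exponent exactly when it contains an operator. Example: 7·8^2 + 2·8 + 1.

G_0 = 13. HB_4(13) = 3·4 + 1. Bump = 16. G_1 = 15.
G_1 = 15. HB_5(15) = 3·5. Bump = 18. G_2 = 17.
G_2 = 17. HB_6(17) = 2·6 + 5. Bump = 19. G_3 = 18.
G_3 = 18. HB_7(18) = 2·7 + 4. Bump = 20. G_4 = 19.

2·8 + 3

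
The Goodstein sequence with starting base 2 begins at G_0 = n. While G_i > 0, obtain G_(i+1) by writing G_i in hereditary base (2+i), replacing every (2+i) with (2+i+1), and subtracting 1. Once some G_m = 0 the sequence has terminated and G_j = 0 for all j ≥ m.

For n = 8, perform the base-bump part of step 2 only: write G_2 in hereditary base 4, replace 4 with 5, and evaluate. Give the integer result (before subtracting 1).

6311

[0] 8 ≡ 2^(2 + 1) (base 2). Lift 3: 81. −1: 80.
[1] 80 ≡ 2·3^3 + 2·3^2 + 2·3 + 2 (base 3). Lift 4: 554. −1: 553.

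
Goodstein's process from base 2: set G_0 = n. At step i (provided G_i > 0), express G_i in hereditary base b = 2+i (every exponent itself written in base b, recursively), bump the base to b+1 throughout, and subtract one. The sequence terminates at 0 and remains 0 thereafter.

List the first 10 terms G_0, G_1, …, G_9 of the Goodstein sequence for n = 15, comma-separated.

[0] 15 ≡ 2^(2 + 1) + 2^2 + 2 + 1 (base 2). Lift 3: 112. −1: 111.
[1] 111 ≡ 3^(3 + 1) + 3^3 + 3 (base 3). Lift 4: 1284. −1: 1283.
[2] 1283 ≡ 4^(4 + 1) + 4^4 + 3 (base 4). Lift 5: 18753. −1: 18752.
[3] 18752 ≡ 5^(5 + 1) + 5^5 + 2 (base 5). Lift 6: 326594. −1: 326593.
[4] 326593 ≡ 6^(6 + 1) + 6^6 + 1 (base 6). Lift 7: 6588345. −1: 6588344.
[5] 6588344 ≡ 7^(7 + 1) + 7^7 (base 7). Lift 8: 150994944. −1: 150994943.
[6] 150994943 ≡ 8^(8 + 1) + 7·8^7 + 7·8^6 + 7·8^5 + 7·8^4 + 7·8^3 + 7·8^2 + 7·8 + 7 (base 8). Lift 9: 3524450281. −1: 3524450280.
[7] 3524450280 ≡ 9^(9 + 1) + 7·9^7 + 7·9^6 + 7·9^5 + 7·9^4 + 7·9^3 + 7·9^2 + 7·9 + 6 (base 9). Lift 10: 100077777776. −1: 100077777775.
[8] 100077777775 ≡ 10^(10 + 1) + 7·10^7 + 7·10^6 + 7·10^5 + 7·10^4 + 7·10^3 + 7·10^2 + 7·10 + 5 (base 10). Lift 11: 3138578427935. −1: 3138578427934.

15, 111, 1283, 18752, 326593, 6588344, 150994943, 3524450280, 100077777775, 3138578427934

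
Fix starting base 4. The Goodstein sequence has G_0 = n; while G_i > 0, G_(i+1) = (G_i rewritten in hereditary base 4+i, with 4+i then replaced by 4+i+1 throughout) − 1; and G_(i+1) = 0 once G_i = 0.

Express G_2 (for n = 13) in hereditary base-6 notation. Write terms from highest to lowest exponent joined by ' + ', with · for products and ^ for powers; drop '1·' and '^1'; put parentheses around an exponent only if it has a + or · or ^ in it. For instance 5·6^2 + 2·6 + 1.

2·6 + 5

13 —HB4→ 3·4 + 1 —bump→ 3·5 + 1 = 16 —(−1)→ 15
15 —HB5→ 3·5 —bump→ 3·6 = 18 —(−1)→ 17
17 —HB6→ 2·6 + 5 —bump→ 2·7 + 5 = 19 —(−1)→ 18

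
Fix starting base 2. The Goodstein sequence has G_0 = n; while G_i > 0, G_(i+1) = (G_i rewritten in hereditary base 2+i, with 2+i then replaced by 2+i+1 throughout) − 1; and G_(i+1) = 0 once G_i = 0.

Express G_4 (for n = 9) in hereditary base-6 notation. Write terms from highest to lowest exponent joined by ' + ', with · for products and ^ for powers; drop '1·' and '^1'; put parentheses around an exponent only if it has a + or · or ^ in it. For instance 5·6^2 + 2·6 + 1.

3·6^6 + 3·6^3 + 3·6^2 + 3·6 + 1

G_0=9  [base 2] 2^(2 + 1) + 1  →[2↦3]→  3^(3 + 1) + 1 = 82  −1 ⇒ G_1=81
G_1=81  [base 3] 3^(3 + 1)  →[3↦4]→  4^(4 + 1) = 1024  −1 ⇒ G_2=1023
G_2=1023  [base 4] 3·4^4 + 3·4^3 + 3·4^2 + 3·4 + 3  →[4↦5]→  3·5^5 + 3·5^3 + 3·5^2 + 3·5 + 3 = 9843  −1 ⇒ G_3=9842
G_3=9842  [base 5] 3·5^5 + 3·5^3 + 3·5^2 + 3·5 + 2  →[5↦6]→  3·6^6 + 3·6^3 + 3·6^2 + 3·6 + 2 = 140744  −1 ⇒ G_4=140743
G_4=140743  [base 6] 3·6^6 + 3·6^3 + 3·6^2 + 3·6 + 1  →[6↦7]→  3·7^7 + 3·7^3 + 3·7^2 + 3·7 + 1 = 2471827  −1 ⇒ G_5=2471826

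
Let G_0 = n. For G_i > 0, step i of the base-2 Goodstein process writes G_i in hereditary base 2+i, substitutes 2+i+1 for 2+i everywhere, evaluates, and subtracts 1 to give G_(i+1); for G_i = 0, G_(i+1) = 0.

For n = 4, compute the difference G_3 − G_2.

step 0: 4 = 2^2; sub 3 for 2: 3^3; = 27; G_1 = 27−1 = 26
step 1: 26 = 2·3^2 + 2·3 + 2; sub 4 for 3: 2·4^2 + 2·4 + 2; = 42; G_2 = 42−1 = 41
step 2: 41 = 2·4^2 + 2·4 + 1; sub 5 for 4: 2·5^2 + 2·5 + 1; = 61; G_3 = 61−1 = 60

19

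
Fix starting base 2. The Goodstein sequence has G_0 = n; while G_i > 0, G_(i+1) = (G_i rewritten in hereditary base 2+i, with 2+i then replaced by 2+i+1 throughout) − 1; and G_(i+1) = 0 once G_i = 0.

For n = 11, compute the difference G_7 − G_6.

2615391575

step 0: 11 = 2^(2 + 1) + 2 + 1; sub 3 for 2: 3^(3 + 1) + 3 + 1; = 85; G_1 = 85−1 = 84
step 1: 84 = 3^(3 + 1) + 3; sub 4 for 3: 4^(4 + 1) + 4; = 1028; G_2 = 1028−1 = 1027
step 2: 1027 = 4^(4 + 1) + 3; sub 5 for 4: 5^(5 + 1) + 3; = 15628; G_3 = 15628−1 = 15627
step 3: 15627 = 5^(5 + 1) + 2; sub 6 for 5: 6^(6 + 1) + 2; = 279938; G_4 = 279938−1 = 279937
step 4: 279937 = 6^(6 + 1) + 1; sub 7 for 6: 7^(7 + 1) + 1; = 5764802; G_5 = 5764802−1 = 5764801
step 5: 5764801 = 7^(7 + 1); sub 8 for 7: 8^(8 + 1); = 134217728; G_6 = 134217728−1 = 134217727
step 6: 134217727 = 7·8^8 + 7·8^7 + 7·8^6 + 7·8^5 + 7·8^4 + 7·8^3 + 7·8^2 + 7·8 + 7; sub 9 for 8: 7·9^9 + 7·9^7 + 7·9^6 + 7·9^5 + 7·9^4 + 7·9^3 + 7·9^2 + 7·9 + 7; = 2749609303; G_7 = 2749609303−1 = 2749609302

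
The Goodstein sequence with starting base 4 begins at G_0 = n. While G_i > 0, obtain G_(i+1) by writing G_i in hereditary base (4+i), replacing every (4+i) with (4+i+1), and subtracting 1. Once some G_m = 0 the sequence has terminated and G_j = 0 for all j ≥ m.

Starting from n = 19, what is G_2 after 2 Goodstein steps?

G_0 = 19. HB_4(19) = 4^2 + 3. Bump = 28. G_1 = 27.
G_1 = 27. HB_5(27) = 5^2 + 2. Bump = 38. G_2 = 37.
G_2 = 37. HB_6(37) = 6^2 + 1. Bump = 50. G_3 = 49.

37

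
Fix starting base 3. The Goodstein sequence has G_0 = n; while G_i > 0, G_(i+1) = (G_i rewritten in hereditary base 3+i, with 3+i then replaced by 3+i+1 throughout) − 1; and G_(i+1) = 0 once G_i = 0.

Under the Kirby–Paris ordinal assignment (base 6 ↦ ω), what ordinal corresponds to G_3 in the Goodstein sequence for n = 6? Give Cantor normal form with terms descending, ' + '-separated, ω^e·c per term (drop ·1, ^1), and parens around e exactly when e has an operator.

ω + 1

i=0: 6 = 2·3 (b=3); 3→4: 2·4 = 8; 8−1 = 7
i=1: 7 = 4 + 3 (b=4); 4→5: 5 + 3 = 8; 8−1 = 7
i=2: 7 = 5 + 2 (b=5); 5→6: 6 + 2 = 8; 8−1 = 7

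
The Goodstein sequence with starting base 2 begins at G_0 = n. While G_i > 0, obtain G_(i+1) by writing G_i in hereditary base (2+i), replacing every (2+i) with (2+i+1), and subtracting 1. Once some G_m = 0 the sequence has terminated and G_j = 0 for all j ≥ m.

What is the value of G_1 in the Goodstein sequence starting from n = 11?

84

(0) 11|_2 = 2^(2 + 1) + 2 + 1 ↦ 3^(3 + 1) + 3 + 1|_3 = 85 ⇒ 84
(1) 84|_3 = 3^(3 + 1) + 3 ↦ 4^(4 + 1) + 4|_4 = 1028 ⇒ 1027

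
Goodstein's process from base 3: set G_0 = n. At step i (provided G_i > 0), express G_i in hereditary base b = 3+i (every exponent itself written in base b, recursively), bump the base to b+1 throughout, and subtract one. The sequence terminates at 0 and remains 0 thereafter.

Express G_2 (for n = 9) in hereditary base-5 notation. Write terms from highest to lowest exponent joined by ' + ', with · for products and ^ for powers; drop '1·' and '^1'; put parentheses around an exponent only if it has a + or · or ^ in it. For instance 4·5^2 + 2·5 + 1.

9 —HB3→ 3^2 —bump→ 4^2 = 16 —(−1)→ 15
15 —HB4→ 3·4 + 3 —bump→ 3·5 + 3 = 18 —(−1)→ 17
17 —HB5→ 3·5 + 2 —bump→ 3·6 + 2 = 20 —(−1)→ 19

3·5 + 2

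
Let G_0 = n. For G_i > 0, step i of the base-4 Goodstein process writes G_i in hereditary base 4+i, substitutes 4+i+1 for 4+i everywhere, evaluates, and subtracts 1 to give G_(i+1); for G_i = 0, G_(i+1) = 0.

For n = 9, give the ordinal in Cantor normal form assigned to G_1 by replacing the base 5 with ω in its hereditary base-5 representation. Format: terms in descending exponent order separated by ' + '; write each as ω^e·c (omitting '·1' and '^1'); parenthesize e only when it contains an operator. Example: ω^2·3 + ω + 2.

G_0=9  [base 4] 2·4 + 1  →[4↦5]→  2·5 + 1 = 11  −1 ⇒ G_1=10
G_1=10  [base 5] 2·5  →[5↦6]→  2·6 = 12  −1 ⇒ G_2=11

ω·2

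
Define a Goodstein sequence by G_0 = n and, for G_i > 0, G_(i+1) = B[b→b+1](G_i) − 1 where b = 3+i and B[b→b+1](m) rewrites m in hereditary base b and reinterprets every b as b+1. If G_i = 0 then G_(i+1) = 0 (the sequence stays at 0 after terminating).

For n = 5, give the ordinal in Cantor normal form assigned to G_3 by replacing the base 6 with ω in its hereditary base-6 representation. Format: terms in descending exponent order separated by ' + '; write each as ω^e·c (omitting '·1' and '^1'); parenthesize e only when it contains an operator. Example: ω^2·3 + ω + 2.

[0] 5 ≡ 3 + 2 (base 3). Lift 4: 6. −1: 5.
[1] 5 ≡ 4 + 1 (base 4). Lift 5: 6. −1: 5.
[2] 5 ≡ 5 (base 5). Lift 6: 6. −1: 5.

5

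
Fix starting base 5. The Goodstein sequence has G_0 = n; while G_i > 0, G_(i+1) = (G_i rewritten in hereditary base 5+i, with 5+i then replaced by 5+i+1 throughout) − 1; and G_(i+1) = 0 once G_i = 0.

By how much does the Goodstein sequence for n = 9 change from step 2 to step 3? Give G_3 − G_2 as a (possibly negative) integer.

base 5: 9 = 5 + 4; at 6: 6 + 4 = 10; next = 9
base 6: 9 = 6 + 3; at 7: 7 + 3 = 10; next = 9
base 7: 9 = 7 + 2; at 8: 8 + 2 = 10; next = 9

0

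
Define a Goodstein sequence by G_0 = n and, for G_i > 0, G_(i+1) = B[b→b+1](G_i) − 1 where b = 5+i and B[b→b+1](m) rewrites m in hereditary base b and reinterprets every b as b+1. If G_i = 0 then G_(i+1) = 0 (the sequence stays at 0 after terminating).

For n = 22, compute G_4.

G_0 = 22. HB_5(22) = 4·5 + 2. Bump = 26. G_1 = 25.
G_1 = 25. HB_6(25) = 4·6 + 1. Bump = 29. G_2 = 28.
G_2 = 28. HB_7(28) = 4·7. Bump = 32. G_3 = 31.
G_3 = 31. HB_8(31) = 3·8 + 7. Bump = 34. G_4 = 33.
G_4 = 33. HB_9(33) = 3·9 + 6. Bump = 36. G_5 = 35.

33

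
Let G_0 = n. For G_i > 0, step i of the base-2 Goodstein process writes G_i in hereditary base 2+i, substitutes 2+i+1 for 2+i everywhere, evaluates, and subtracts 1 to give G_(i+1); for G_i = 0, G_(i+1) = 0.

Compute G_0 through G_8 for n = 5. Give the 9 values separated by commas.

(0) 5|_2 = 2^2 + 1 ↦ 3^3 + 1|_3 = 28 ⇒ 27
(1) 27|_3 = 3^3 ↦ 4^4|_4 = 256 ⇒ 255
(2) 255|_4 = 3·4^3 + 3·4^2 + 3·4 + 3 ↦ 3·5^3 + 3·5^2 + 3·5 + 3|_5 = 468 ⇒ 467
(3) 467|_5 = 3·5^3 + 3·5^2 + 3·5 + 2 ↦ 3·6^3 + 3·6^2 + 3·6 + 2|_6 = 776 ⇒ 775
(4) 775|_6 = 3·6^3 + 3·6^2 + 3·6 + 1 ↦ 3·7^3 + 3·7^2 + 3·7 + 1|_7 = 1198 ⇒ 1197
(5) 1197|_7 = 3·7^3 + 3·7^2 + 3·7 ↦ 3·8^3 + 3·8^2 + 3·8|_8 = 1752 ⇒ 1751
(6) 1751|_8 = 3·8^3 + 3·8^2 + 2·8 + 7 ↦ 3·9^3 + 3·9^2 + 2·9 + 7|_9 = 2455 ⇒ 2454
(7) 2454|_9 = 3·9^3 + 3·9^2 + 2·9 + 6 ↦ 3·10^3 + 3·10^2 + 2·10 + 6|_10 = 3326 ⇒ 3325

5, 27, 255, 467, 775, 1197, 1751, 2454, 3325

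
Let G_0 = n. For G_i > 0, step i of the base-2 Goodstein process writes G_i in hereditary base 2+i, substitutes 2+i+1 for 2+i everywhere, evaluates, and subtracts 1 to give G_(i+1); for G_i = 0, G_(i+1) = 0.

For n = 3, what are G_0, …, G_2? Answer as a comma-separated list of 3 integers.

3, 3, 3

base 2: 3 = 2 + 1; at 3: 3 + 1 = 4; next = 3
base 3: 3 = 3; at 4: 4 = 4; next = 3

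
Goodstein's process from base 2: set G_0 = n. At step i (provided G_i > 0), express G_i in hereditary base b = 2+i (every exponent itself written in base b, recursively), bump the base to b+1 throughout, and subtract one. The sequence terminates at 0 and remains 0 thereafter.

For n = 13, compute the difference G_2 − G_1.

1171

G_0=13  [base 2] 2^(2 + 1) + 2^2 + 1  →[2↦3]→  3^(3 + 1) + 3^3 + 1 = 109  −1 ⇒ G_1=108
G_1=108  [base 3] 3^(3 + 1) + 3^3  →[3↦4]→  4^(4 + 1) + 4^4 = 1280  −1 ⇒ G_2=1279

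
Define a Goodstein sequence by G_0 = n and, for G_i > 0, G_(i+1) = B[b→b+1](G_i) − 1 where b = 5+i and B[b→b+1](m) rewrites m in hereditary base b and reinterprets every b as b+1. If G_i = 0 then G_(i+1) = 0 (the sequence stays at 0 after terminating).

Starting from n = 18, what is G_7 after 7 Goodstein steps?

i=0: 18 = 3·5 + 3 (b=5); 5→6: 3·6 + 3 = 21; 21−1 = 20
i=1: 20 = 3·6 + 2 (b=6); 6→7: 3·7 + 2 = 23; 23−1 = 22
i=2: 22 = 3·7 + 1 (b=7); 7→8: 3·8 + 1 = 25; 25−1 = 24
i=3: 24 = 3·8 (b=8); 8→9: 3·9 = 27; 27−1 = 26
i=4: 26 = 2·9 + 8 (b=9); 9→10: 2·10 + 8 = 28; 28−1 = 27
i=5: 27 = 2·10 + 7 (b=10); 10→11: 2·11 + 7 = 29; 29−1 = 28
i=6: 28 = 2·11 + 6 (b=11); 11→12: 2·12 + 6 = 30; 30−1 = 29

29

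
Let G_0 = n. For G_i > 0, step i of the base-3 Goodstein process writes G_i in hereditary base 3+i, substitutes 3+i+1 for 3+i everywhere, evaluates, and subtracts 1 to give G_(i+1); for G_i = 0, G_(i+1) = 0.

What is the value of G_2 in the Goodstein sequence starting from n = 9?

[0] 9 ≡ 3^2 (base 3). Lift 4: 16. −1: 15.
[1] 15 ≡ 3·4 + 3 (base 4). Lift 5: 18. −1: 17.
[2] 17 ≡ 3·5 + 2 (base 5). Lift 6: 20. −1: 19.

17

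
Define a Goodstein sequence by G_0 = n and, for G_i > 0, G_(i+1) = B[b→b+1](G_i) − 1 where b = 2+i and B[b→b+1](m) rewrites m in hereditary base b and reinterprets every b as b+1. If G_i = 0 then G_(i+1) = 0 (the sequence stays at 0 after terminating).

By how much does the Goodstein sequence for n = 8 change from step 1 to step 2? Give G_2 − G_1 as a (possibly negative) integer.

base 2: 8 = 2^(2 + 1); at 3: 3^(3 + 1) = 81; next = 80
base 3: 80 = 2·3^3 + 2·3^2 + 2·3 + 2; at 4: 2·4^4 + 2·4^2 + 2·4 + 2 = 554; next = 553

473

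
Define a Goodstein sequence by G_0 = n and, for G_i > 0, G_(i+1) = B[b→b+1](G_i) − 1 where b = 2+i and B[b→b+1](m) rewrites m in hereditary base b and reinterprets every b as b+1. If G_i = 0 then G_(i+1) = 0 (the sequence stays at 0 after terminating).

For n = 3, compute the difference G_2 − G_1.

0

base 2: 3 = 2 + 1; at 3: 3 + 1 = 4; next = 3
base 3: 3 = 3; at 4: 4 = 4; next = 3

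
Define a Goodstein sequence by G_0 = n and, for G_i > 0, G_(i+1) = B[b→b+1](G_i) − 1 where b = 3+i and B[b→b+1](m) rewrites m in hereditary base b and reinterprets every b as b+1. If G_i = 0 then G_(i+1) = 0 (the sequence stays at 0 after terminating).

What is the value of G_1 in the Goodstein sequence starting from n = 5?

G_0=5  [base 3] 3 + 2  →[3↦4]→  4 + 2 = 6  −1 ⇒ G_1=5
G_1=5  [base 4] 4 + 1  →[4↦5]→  5 + 1 = 6  −1 ⇒ G_2=5

5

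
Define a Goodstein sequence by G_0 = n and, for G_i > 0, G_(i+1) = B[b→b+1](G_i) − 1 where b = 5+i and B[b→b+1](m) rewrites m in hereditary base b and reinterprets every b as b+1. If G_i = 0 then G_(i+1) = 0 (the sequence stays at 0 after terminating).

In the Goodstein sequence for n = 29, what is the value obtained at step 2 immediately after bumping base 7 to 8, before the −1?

66

base 5: 29 = 5^2 + 4; at 6: 6^2 + 4 = 40; next = 39
base 6: 39 = 6^2 + 3; at 7: 7^2 + 3 = 52; next = 51
base 7: 51 = 7^2 + 2; at 8: 8^2 + 2 = 66; next = 65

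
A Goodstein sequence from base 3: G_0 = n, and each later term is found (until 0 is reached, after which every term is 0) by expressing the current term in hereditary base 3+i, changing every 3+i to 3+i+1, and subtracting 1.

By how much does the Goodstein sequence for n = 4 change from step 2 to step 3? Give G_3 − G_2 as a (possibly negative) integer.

base 3: 4 = 3 + 1; at 4: 4 + 1 = 5; next = 4
base 4: 4 = 4; at 5: 5 = 5; next = 4
base 5: 4 = 4; at 6: 4 = 4; next = 3

-1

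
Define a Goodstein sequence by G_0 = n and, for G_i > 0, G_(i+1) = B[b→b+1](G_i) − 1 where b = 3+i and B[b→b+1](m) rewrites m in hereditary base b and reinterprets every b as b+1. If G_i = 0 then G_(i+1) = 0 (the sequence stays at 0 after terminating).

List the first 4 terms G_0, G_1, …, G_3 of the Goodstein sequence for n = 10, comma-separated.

10, 16, 24, 27

i=0: 10 = 3^2 + 1 (b=3); 3→4: 4^2 + 1 = 17; 17−1 = 16
i=1: 16 = 4^2 (b=4); 4→5: 5^2 = 25; 25−1 = 24
i=2: 24 = 4·5 + 4 (b=5); 5→6: 4·6 + 4 = 28; 28−1 = 27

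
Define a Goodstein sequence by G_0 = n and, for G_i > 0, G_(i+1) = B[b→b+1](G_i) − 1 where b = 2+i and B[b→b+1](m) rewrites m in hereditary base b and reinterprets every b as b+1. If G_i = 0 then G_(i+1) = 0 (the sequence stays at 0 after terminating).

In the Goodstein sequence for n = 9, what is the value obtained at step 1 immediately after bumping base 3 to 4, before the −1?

9 —HB2→ 2^(2 + 1) + 1 —bump→ 3^(3 + 1) + 1 = 82 —(−1)→ 81
81 —HB3→ 3^(3 + 1) —bump→ 4^(4 + 1) = 1024 —(−1)→ 1023

1024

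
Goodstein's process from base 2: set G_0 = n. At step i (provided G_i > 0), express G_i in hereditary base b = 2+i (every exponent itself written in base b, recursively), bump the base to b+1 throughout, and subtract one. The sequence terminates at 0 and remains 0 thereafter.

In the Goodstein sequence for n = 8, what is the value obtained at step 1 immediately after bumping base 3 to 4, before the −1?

554

G_0=8  [base 2] 2^(2 + 1)  →[2↦3]→  3^(3 + 1) = 81  −1 ⇒ G_1=80
G_1=80  [base 3] 2·3^3 + 2·3^2 + 2·3 + 2  →[3↦4]→  2·4^4 + 2·4^2 + 2·4 + 2 = 554  −1 ⇒ G_2=553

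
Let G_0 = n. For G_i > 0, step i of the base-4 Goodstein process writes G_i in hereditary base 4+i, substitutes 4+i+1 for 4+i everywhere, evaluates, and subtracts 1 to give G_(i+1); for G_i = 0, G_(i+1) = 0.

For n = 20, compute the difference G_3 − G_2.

12

G_0 = 20. HB_4(20) = 4^2 + 4. Bump = 30. G_1 = 29.
G_1 = 29. HB_5(29) = 5^2 + 4. Bump = 40. G_2 = 39.
G_2 = 39. HB_6(39) = 6^2 + 3. Bump = 52. G_3 = 51.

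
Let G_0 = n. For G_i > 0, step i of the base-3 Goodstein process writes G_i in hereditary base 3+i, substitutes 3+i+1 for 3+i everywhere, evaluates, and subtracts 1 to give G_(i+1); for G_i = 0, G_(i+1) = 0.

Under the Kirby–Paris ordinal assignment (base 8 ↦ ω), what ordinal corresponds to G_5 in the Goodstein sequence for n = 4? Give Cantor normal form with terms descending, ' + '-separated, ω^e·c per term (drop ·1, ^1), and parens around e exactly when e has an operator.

step 0: 4 = 3 + 1; sub 4 for 3: 4 + 1; = 5; G_1 = 5−1 = 4
step 1: 4 = 4; sub 5 for 4: 5; = 5; G_2 = 5−1 = 4
step 2: 4 = 4; sub 6 for 5: 4; = 4; G_3 = 4−1 = 3
step 3: 3 = 3; sub 7 for 6: 3; = 3; G_4 = 3−1 = 2
step 4: 2 = 2; sub 8 for 7: 2; = 2; G_5 = 2−1 = 1
step 5: 1 = 1; sub 9 for 8: 1; = 1; G_6 = 1−1 = 0

1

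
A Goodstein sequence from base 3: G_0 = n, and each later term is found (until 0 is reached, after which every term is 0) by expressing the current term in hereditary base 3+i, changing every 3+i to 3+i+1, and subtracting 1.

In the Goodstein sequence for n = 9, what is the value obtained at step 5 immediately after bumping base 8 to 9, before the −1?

25

[0] 9 ≡ 3^2 (base 3). Lift 4: 16. −1: 15.
[1] 15 ≡ 3·4 + 3 (base 4). Lift 5: 18. −1: 17.
[2] 17 ≡ 3·5 + 2 (base 5). Lift 6: 20. −1: 19.
[3] 19 ≡ 3·6 + 1 (base 6). Lift 7: 22. −1: 21.
[4] 21 ≡ 3·7 (base 7). Lift 8: 24. −1: 23.
[5] 23 ≡ 2·8 + 7 (base 8). Lift 9: 25. −1: 24.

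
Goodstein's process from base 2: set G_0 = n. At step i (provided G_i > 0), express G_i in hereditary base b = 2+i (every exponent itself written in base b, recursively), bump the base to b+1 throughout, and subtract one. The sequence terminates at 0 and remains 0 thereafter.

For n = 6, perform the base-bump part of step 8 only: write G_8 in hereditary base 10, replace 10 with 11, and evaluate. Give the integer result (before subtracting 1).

885776

(0) 6|_2 = 2^2 + 2 ↦ 3^3 + 3|_3 = 30 ⇒ 29
(1) 29|_3 = 3^3 + 2 ↦ 4^4 + 2|_4 = 258 ⇒ 257
(2) 257|_4 = 4^4 + 1 ↦ 5^5 + 1|_5 = 3126 ⇒ 3125
(3) 3125|_5 = 5^5 ↦ 6^6|_6 = 46656 ⇒ 46655
(4) 46655|_6 = 5·6^5 + 5·6^4 + 5·6^3 + 5·6^2 + 5·6 + 5 ↦ 5·7^5 + 5·7^4 + 5·7^3 + 5·7^2 + 5·7 + 5|_7 = 98040 ⇒ 98039
(5) 98039|_7 = 5·7^5 + 5·7^4 + 5·7^3 + 5·7^2 + 5·7 + 4 ↦ 5·8^5 + 5·8^4 + 5·8^3 + 5·8^2 + 5·8 + 4|_8 = 187244 ⇒ 187243
(6) 187243|_8 = 5·8^5 + 5·8^4 + 5·8^3 + 5·8^2 + 5·8 + 3 ↦ 5·9^5 + 5·9^4 + 5·9^3 + 5·9^2 + 5·9 + 3|_9 = 332148 ⇒ 332147
(7) 332147|_9 = 5·9^5 + 5·9^4 + 5·9^3 + 5·9^2 + 5·9 + 2 ↦ 5·10^5 + 5·10^4 + 5·10^3 + 5·10^2 + 5·10 + 2|_10 = 555552 ⇒ 555551
(8) 555551|_10 = 5·10^5 + 5·10^4 + 5·10^3 + 5·10^2 + 5·10 + 1 ↦ 5·11^5 + 5·11^4 + 5·11^3 + 5·11^2 + 5·11 + 1|_11 = 885776 ⇒ 885775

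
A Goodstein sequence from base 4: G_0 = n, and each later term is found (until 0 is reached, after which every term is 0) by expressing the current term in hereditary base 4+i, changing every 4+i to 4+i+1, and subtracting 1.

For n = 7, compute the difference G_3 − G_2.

0

base 4: 7 = 4 + 3; at 5: 5 + 3 = 8; next = 7
base 5: 7 = 5 + 2; at 6: 6 + 2 = 8; next = 7
base 6: 7 = 6 + 1; at 7: 7 + 1 = 8; next = 7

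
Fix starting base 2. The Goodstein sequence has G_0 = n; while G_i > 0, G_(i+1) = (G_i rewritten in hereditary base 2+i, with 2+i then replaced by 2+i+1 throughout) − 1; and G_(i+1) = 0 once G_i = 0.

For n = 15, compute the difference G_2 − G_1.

step 0: 15 = 2^(2 + 1) + 2^2 + 2 + 1; sub 3 for 2: 3^(3 + 1) + 3^3 + 3 + 1; = 112; G_1 = 112−1 = 111
step 1: 111 = 3^(3 + 1) + 3^3 + 3; sub 4 for 3: 4^(4 + 1) + 4^4 + 4; = 1284; G_2 = 1284−1 = 1283

1172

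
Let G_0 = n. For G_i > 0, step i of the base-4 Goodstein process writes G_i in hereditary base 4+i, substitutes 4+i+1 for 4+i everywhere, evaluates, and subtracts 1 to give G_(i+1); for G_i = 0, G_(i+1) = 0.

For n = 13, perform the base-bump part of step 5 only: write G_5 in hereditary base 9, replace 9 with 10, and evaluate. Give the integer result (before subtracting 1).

13 —HB4→ 3·4 + 1 —bump→ 3·5 + 1 = 16 —(−1)→ 15
15 —HB5→ 3·5 —bump→ 3·6 = 18 —(−1)→ 17
17 —HB6→ 2·6 + 5 —bump→ 2·7 + 5 = 19 —(−1)→ 18
18 —HB7→ 2·7 + 4 —bump→ 2·8 + 4 = 20 —(−1)→ 19
19 —HB8→ 2·8 + 3 —bump→ 2·9 + 3 = 21 —(−1)→ 20
20 —HB9→ 2·9 + 2 —bump→ 2·10 + 2 = 22 —(−1)→ 21

22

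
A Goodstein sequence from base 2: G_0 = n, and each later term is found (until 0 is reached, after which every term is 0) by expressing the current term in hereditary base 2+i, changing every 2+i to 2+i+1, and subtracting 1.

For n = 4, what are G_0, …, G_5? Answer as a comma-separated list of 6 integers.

4, 26, 41, 60, 83, 109

4 —HB2→ 2^2 —bump→ 3^3 = 27 —(−1)→ 26
26 —HB3→ 2·3^2 + 2·3 + 2 —bump→ 2·4^2 + 2·4 + 2 = 42 —(−1)→ 41
41 —HB4→ 2·4^2 + 2·4 + 1 —bump→ 2·5^2 + 2·5 + 1 = 61 —(−1)→ 60
60 —HB5→ 2·5^2 + 2·5 —bump→ 2·6^2 + 2·6 = 84 —(−1)→ 83
83 —HB6→ 2·6^2 + 6 + 5 —bump→ 2·7^2 + 7 + 5 = 110 —(−1)→ 109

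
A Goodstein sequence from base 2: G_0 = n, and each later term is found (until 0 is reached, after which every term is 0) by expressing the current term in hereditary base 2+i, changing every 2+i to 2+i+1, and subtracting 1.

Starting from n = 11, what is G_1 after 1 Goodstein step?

84

11 —HB2→ 2^(2 + 1) + 2 + 1 —bump→ 3^(3 + 1) + 3 + 1 = 85 —(−1)→ 84
84 —HB3→ 3^(3 + 1) + 3 —bump→ 4^(4 + 1) + 4 = 1028 —(−1)→ 1027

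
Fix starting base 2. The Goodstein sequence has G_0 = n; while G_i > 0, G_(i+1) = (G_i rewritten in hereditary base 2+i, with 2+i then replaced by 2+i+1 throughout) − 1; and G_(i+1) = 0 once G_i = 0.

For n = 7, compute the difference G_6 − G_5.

[0] 7 ≡ 2^2 + 2 + 1 (base 2). Lift 3: 31. −1: 30.
[1] 30 ≡ 3^3 + 3 (base 3). Lift 4: 260. −1: 259.
[2] 259 ≡ 4^4 + 3 (base 4). Lift 5: 3128. −1: 3127.
[3] 3127 ≡ 5^5 + 2 (base 5). Lift 6: 46658. −1: 46657.
[4] 46657 ≡ 6^6 + 1 (base 6). Lift 7: 823544. −1: 823543.
[5] 823543 ≡ 7^7 (base 7). Lift 8: 16777216. −1: 16777215.

15953672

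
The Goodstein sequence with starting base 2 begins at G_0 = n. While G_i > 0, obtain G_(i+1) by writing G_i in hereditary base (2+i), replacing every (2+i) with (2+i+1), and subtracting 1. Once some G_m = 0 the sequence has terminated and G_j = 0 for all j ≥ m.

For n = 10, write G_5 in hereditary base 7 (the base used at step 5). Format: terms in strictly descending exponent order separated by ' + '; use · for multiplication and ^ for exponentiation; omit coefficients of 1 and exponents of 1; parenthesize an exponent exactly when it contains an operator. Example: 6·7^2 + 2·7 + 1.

i=0: 10 = 2^(2 + 1) + 2 (b=2); 2→3: 3^(3 + 1) + 3 = 84; 84−1 = 83
i=1: 83 = 3^(3 + 1) + 2 (b=3); 3→4: 4^(4 + 1) + 2 = 1026; 1026−1 = 1025
i=2: 1025 = 4^(4 + 1) + 1 (b=4); 4→5: 5^(5 + 1) + 1 = 15626; 15626−1 = 15625
i=3: 15625 = 5^(5 + 1) (b=5); 5→6: 6^(6 + 1) = 279936; 279936−1 = 279935
i=4: 279935 = 5·6^6 + 5·6^5 + 5·6^4 + 5·6^3 + 5·6^2 + 5·6 + 5 (b=6); 6→7: 5·7^7 + 5·7^5 + 5·7^4 + 5·7^3 + 5·7^2 + 5·7 + 5 = 4215755; 4215755−1 = 4215754
i=5: 4215754 = 5·7^7 + 5·7^5 + 5·7^4 + 5·7^3 + 5·7^2 + 5·7 + 4 (b=7); 7→8: 5·8^8 + 5·8^5 + 5·8^4 + 5·8^3 + 5·8^2 + 5·8 + 4 = 84073324; 84073324−1 = 84073323

5·7^7 + 5·7^5 + 5·7^4 + 5·7^3 + 5·7^2 + 5·7 + 4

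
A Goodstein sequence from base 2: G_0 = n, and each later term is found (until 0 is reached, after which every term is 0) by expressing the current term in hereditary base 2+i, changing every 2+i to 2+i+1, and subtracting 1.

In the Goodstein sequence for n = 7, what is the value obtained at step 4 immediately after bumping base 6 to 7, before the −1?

823544

i=0: 7 = 2^2 + 2 + 1 (b=2); 2→3: 3^3 + 3 + 1 = 31; 31−1 = 30
i=1: 30 = 3^3 + 3 (b=3); 3→4: 4^4 + 4 = 260; 260−1 = 259
i=2: 259 = 4^4 + 3 (b=4); 4→5: 5^5 + 3 = 3128; 3128−1 = 3127
i=3: 3127 = 5^5 + 2 (b=5); 5→6: 6^6 + 2 = 46658; 46658−1 = 46657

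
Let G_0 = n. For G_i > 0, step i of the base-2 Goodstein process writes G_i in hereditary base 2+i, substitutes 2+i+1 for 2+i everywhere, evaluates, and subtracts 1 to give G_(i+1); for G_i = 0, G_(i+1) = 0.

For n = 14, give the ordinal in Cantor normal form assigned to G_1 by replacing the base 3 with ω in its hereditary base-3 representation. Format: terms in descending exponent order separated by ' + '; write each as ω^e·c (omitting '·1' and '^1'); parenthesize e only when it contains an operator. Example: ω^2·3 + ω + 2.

ω^(ω + 1) + ω^ω + 2

(0) 14|_2 = 2^(2 + 1) + 2^2 + 2 ↦ 3^(3 + 1) + 3^3 + 3|_3 = 111 ⇒ 110
(1) 110|_3 = 3^(3 + 1) + 3^3 + 2 ↦ 4^(4 + 1) + 4^4 + 2|_4 = 1282 ⇒ 1281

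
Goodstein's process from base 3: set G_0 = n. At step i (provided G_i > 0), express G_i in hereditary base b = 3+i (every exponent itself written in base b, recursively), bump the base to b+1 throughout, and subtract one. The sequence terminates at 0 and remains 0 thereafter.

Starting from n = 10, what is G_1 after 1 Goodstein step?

16

G_0=10  [base 3] 3^2 + 1  →[3↦4]→  4^2 + 1 = 17  −1 ⇒ G_1=16
G_1=16  [base 4] 4^2  →[4↦5]→  5^2 = 25  −1 ⇒ G_2=24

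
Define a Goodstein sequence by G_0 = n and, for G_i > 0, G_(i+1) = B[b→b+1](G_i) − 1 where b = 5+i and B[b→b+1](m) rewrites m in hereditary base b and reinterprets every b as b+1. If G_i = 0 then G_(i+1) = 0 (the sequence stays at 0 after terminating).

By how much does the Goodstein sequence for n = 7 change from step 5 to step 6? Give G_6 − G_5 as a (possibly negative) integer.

base 5: 7 = 5 + 2; at 6: 6 + 2 = 8; next = 7
base 6: 7 = 6 + 1; at 7: 7 + 1 = 8; next = 7
base 7: 7 = 7; at 8: 8 = 8; next = 7
base 8: 7 = 7; at 9: 7 = 7; next = 6
base 9: 6 = 6; at 10: 6 = 6; next = 5
base 10: 5 = 5; at 11: 5 = 5; next = 4

-1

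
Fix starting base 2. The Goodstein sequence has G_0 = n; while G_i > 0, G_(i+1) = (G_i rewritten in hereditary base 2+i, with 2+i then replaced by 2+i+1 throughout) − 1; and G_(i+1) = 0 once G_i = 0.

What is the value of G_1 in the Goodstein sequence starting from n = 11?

11 —HB2→ 2^(2 + 1) + 2 + 1 —bump→ 3^(3 + 1) + 3 + 1 = 85 —(−1)→ 84
84 —HB3→ 3^(3 + 1) + 3 —bump→ 4^(4 + 1) + 4 = 1028 —(−1)→ 1027

84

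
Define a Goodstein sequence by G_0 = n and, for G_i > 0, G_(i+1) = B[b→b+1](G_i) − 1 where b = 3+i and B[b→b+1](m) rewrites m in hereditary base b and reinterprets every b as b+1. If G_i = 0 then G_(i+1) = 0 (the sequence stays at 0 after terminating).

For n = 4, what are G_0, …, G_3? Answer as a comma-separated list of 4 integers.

4, 4, 4, 3

base 3: 4 = 3 + 1; at 4: 4 + 1 = 5; next = 4
base 4: 4 = 4; at 5: 5 = 5; next = 4
base 5: 4 = 4; at 6: 4 = 4; next = 3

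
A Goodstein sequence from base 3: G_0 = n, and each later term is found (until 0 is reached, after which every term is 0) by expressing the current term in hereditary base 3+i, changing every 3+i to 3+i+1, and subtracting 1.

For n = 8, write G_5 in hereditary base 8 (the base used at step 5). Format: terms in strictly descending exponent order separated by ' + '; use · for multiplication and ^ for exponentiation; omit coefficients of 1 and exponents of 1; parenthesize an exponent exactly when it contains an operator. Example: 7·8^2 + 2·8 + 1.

i=0: 8 = 2·3 + 2 (b=3); 3→4: 2·4 + 2 = 10; 10−1 = 9
i=1: 9 = 2·4 + 1 (b=4); 4→5: 2·5 + 1 = 11; 11−1 = 10
i=2: 10 = 2·5 (b=5); 5→6: 2·6 = 12; 12−1 = 11
i=3: 11 = 6 + 5 (b=6); 6→7: 7 + 5 = 12; 12−1 = 11
i=4: 11 = 7 + 4 (b=7); 7→8: 8 + 4 = 12; 12−1 = 11
i=5: 11 = 8 + 3 (b=8); 8→9: 9 + 3 = 12; 12−1 = 11

8 + 3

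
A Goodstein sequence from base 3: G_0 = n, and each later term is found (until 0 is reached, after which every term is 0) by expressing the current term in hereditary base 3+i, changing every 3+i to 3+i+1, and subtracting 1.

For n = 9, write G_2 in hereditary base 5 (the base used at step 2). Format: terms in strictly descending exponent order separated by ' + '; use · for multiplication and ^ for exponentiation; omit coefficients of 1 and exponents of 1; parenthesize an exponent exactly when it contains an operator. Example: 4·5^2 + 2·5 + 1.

3·5 + 2

base 3: 9 = 3^2; at 4: 4^2 = 16; next = 15
base 4: 15 = 3·4 + 3; at 5: 3·5 + 3 = 18; next = 17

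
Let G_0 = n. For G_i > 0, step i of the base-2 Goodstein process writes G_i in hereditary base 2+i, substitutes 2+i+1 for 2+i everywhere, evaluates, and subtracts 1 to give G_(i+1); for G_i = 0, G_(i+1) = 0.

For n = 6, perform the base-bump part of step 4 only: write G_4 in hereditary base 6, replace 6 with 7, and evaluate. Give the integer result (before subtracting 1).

98040

(0) 6|_2 = 2^2 + 2 ↦ 3^3 + 3|_3 = 30 ⇒ 29
(1) 29|_3 = 3^3 + 2 ↦ 4^4 + 2|_4 = 258 ⇒ 257
(2) 257|_4 = 4^4 + 1 ↦ 5^5 + 1|_5 = 3126 ⇒ 3125
(3) 3125|_5 = 5^5 ↦ 6^6|_6 = 46656 ⇒ 46655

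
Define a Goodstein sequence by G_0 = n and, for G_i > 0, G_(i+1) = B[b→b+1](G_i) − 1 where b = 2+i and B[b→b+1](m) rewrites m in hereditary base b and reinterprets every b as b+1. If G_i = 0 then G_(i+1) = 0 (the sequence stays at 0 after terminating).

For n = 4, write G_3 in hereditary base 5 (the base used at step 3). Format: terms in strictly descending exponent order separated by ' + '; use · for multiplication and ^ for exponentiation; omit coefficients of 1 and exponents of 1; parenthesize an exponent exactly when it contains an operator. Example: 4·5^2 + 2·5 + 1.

[0] 4 ≡ 2^2 (base 2). Lift 3: 27. −1: 26.
[1] 26 ≡ 2·3^2 + 2·3 + 2 (base 3). Lift 4: 42. −1: 41.
[2] 41 ≡ 2·4^2 + 2·4 + 1 (base 4). Lift 5: 61. −1: 60.
[3] 60 ≡ 2·5^2 + 2·5 (base 5). Lift 6: 84. −1: 83.

2·5^2 + 2·5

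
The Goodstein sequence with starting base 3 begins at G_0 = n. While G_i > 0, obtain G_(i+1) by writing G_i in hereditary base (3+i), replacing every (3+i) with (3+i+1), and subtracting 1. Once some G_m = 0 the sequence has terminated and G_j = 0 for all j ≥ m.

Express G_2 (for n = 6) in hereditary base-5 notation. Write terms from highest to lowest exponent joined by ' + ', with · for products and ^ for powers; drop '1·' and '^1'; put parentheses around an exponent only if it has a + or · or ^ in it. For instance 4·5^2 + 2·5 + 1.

G_0=6  [base 3] 2·3  →[3↦4]→  2·4 = 8  −1 ⇒ G_1=7
G_1=7  [base 4] 4 + 3  →[4↦5]→  5 + 3 = 8  −1 ⇒ G_2=7
G_2=7  [base 5] 5 + 2  →[5↦6]→  6 + 2 = 8  −1 ⇒ G_3=7

5 + 2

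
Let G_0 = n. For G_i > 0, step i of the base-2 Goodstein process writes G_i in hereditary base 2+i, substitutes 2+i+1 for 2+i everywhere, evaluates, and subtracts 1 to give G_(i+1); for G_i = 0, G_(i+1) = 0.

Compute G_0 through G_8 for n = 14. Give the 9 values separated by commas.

14, 110, 1281, 18750, 326591, 5862840, 134404971, 3487116548, 100000555551

(0) 14|_2 = 2^(2 + 1) + 2^2 + 2 ↦ 3^(3 + 1) + 3^3 + 3|_3 = 111 ⇒ 110
(1) 110|_3 = 3^(3 + 1) + 3^3 + 2 ↦ 4^(4 + 1) + 4^4 + 2|_4 = 1282 ⇒ 1281
(2) 1281|_4 = 4^(4 + 1) + 4^4 + 1 ↦ 5^(5 + 1) + 5^5 + 1|_5 = 18751 ⇒ 18750
(3) 18750|_5 = 5^(5 + 1) + 5^5 ↦ 6^(6 + 1) + 6^6|_6 = 326592 ⇒ 326591
(4) 326591|_6 = 6^(6 + 1) + 5·6^5 + 5·6^4 + 5·6^3 + 5·6^2 + 5·6 + 5 ↦ 7^(7 + 1) + 5·7^5 + 5·7^4 + 5·7^3 + 5·7^2 + 5·7 + 5|_7 = 5862841 ⇒ 5862840
(5) 5862840|_7 = 7^(7 + 1) + 5·7^5 + 5·7^4 + 5·7^3 + 5·7^2 + 5·7 + 4 ↦ 8^(8 + 1) + 5·8^5 + 5·8^4 + 5·8^3 + 5·8^2 + 5·8 + 4|_8 = 134404972 ⇒ 134404971
(6) 134404971|_8 = 8^(8 + 1) + 5·8^5 + 5·8^4 + 5·8^3 + 5·8^2 + 5·8 + 3 ↦ 9^(9 + 1) + 5·9^5 + 5·9^4 + 5·9^3 + 5·9^2 + 5·9 + 3|_9 = 3487116549 ⇒ 3487116548
(7) 3487116548|_9 = 9^(9 + 1) + 5·9^5 + 5·9^4 + 5·9^3 + 5·9^2 + 5·9 + 2 ↦ 10^(10 + 1) + 5·10^5 + 5·10^4 + 5·10^3 + 5·10^2 + 5·10 + 2|_10 = 100000555552 ⇒ 100000555551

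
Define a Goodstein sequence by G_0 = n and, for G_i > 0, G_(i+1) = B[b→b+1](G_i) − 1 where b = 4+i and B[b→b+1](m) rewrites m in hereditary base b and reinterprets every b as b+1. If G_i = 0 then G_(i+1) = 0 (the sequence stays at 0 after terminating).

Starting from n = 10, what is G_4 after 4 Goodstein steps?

base 4: 10 = 2·4 + 2; at 5: 2·5 + 2 = 12; next = 11
base 5: 11 = 2·5 + 1; at 6: 2·6 + 1 = 13; next = 12
base 6: 12 = 2·6; at 7: 2·7 = 14; next = 13
base 7: 13 = 7 + 6; at 8: 8 + 6 = 14; next = 13
base 8: 13 = 8 + 5; at 9: 9 + 5 = 14; next = 13

13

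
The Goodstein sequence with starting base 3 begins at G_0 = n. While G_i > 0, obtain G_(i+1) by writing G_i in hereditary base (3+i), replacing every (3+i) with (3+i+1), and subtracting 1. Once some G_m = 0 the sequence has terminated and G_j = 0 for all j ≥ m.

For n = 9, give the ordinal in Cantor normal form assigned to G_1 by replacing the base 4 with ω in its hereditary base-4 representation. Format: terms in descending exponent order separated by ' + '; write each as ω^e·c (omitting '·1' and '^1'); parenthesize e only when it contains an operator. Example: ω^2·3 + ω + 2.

G_0=9  [base 3] 3^2  →[3↦4]→  4^2 = 16  −1 ⇒ G_1=15
G_1=15  [base 4] 3·4 + 3  →[4↦5]→  3·5 + 3 = 18  −1 ⇒ G_2=17

ω·3 + 3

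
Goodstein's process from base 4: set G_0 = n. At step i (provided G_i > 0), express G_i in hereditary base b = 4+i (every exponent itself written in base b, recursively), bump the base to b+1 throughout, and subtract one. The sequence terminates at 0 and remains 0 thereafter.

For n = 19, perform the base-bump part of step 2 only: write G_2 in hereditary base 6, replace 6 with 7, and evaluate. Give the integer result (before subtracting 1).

50

[0] 19 ≡ 4^2 + 3 (base 4). Lift 5: 28. −1: 27.
[1] 27 ≡ 5^2 + 2 (base 5). Lift 6: 38. −1: 37.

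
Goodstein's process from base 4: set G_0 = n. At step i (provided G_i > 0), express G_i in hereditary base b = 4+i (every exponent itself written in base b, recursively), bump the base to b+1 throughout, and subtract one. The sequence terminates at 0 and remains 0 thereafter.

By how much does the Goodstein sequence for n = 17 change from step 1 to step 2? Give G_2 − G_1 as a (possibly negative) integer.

10

G_0=17  [base 4] 4^2 + 1  →[4↦5]→  5^2 + 1 = 26  −1 ⇒ G_1=25
G_1=25  [base 5] 5^2  →[5↦6]→  6^2 = 36  −1 ⇒ G_2=35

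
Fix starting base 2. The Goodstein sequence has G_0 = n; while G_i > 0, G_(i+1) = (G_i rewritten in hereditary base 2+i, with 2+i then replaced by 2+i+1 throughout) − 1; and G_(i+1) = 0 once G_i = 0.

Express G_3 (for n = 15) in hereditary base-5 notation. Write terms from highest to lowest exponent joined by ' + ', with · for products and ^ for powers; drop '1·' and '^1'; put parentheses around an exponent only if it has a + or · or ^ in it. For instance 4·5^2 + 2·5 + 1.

5^(5 + 1) + 5^5 + 2

step 0: 15 = 2^(2 + 1) + 2^2 + 2 + 1; sub 3 for 2: 3^(3 + 1) + 3^3 + 3 + 1; = 112; G_1 = 112−1 = 111
step 1: 111 = 3^(3 + 1) + 3^3 + 3; sub 4 for 3: 4^(4 + 1) + 4^4 + 4; = 1284; G_2 = 1284−1 = 1283
step 2: 1283 = 4^(4 + 1) + 4^4 + 3; sub 5 for 4: 5^(5 + 1) + 5^5 + 3; = 18753; G_3 = 18753−1 = 18752
step 3: 18752 = 5^(5 + 1) + 5^5 + 2; sub 6 for 5: 6^(6 + 1) + 6^6 + 2; = 326594; G_4 = 326594−1 = 326593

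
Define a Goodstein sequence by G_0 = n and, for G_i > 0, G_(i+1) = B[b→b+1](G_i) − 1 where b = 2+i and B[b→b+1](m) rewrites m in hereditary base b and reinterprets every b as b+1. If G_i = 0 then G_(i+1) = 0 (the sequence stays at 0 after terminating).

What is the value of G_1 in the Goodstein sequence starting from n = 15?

(0) 15|_2 = 2^(2 + 1) + 2^2 + 2 + 1 ↦ 3^(3 + 1) + 3^3 + 3 + 1|_3 = 112 ⇒ 111
(1) 111|_3 = 3^(3 + 1) + 3^3 + 3 ↦ 4^(4 + 1) + 4^4 + 4|_4 = 1284 ⇒ 1283

111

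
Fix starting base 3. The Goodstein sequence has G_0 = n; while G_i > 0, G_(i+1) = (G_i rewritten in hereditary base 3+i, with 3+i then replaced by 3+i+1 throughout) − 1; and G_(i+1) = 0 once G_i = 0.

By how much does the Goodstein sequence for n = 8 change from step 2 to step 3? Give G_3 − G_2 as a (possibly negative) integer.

1

8 —HB3→ 2·3 + 2 —bump→ 2·4 + 2 = 10 —(−1)→ 9
9 —HB4→ 2·4 + 1 —bump→ 2·5 + 1 = 11 —(−1)→ 10
10 —HB5→ 2·5 —bump→ 2·6 = 12 —(−1)→ 11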